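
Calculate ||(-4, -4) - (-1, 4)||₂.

√(Σ(x_i - y_i)²) = √((-4 - (-1))² + (-4 - 4)²)
= √((-3)² + (-8)²) = √(9 + 64) = √73 ≈ 8.544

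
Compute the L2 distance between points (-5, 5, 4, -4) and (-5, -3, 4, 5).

(Σ|x_i - y_i|^2)^(1/2) = (|-5 - (-5)|^2 + |5 - (-3)|^2 + |4 - 4|^2 + |-4 - 5|^2)^(1/2)
= (0^2 + 8^2 + 0^2 + 9^2)^(1/2) = (0 + 64 + 0 + 81)^(1/2) = (145)^(1/2) ≈ 12.0416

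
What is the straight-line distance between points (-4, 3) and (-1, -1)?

√(Σ(x_i - y_i)²) = √((-4 - (-1))² + (3 - (-1))²)
= √((-3)² + 4²) = √(9 + 16) = √25 = 5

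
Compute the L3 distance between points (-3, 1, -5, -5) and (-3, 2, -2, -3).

(Σ|x_i - y_i|^3)^(1/3) = (|-3 - (-3)|^3 + |1 - 2|^3 + |-5 - (-2)|^3 + |-5 - (-3)|^3)^(1/3)
= (0^3 + 1^3 + 3^3 + 2^3)^(1/3) = (0 + 1 + 27 + 8)^(1/3) = (36)^(1/3) ≈ 3.3019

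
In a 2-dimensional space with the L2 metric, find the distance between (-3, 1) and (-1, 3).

(Σ|x_i - y_i|^2)^(1/2) = (|-3 - (-1)|^2 + |1 - 3|^2)^(1/2)
= (2^2 + 2^2)^(1/2) = (4 + 4)^(1/2) = (8)^(1/2) ≈ 2.8284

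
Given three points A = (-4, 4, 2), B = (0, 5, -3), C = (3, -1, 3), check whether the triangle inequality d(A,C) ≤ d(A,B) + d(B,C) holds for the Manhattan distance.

d(A,B) = 4 + 1 + 5 = 10, d(B,C) = 3 + 6 + 6 = 15, d(A,C) = 7 + 5 + 1 = 13.
d(A,C) = 13 ≤ 10 + 15 = 25. Triangle inequality is satisfied.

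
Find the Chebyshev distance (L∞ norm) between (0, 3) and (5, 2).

max(|x_i - y_i|) = max(|0 - 5|, |3 - 2|) = max(5, 1) = 5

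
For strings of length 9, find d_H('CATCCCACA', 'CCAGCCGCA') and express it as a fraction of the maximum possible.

Differing positions: 2, 3, 4, 7. Hamming distance = 4. The maximum possible Hamming distance for length-9 strings is 9, so d_H/9 = 4/9 ≈ 0.4444.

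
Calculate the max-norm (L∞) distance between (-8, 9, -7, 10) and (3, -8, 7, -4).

max(|x_i - y_i|) = max(|-8 - 3|, |9 - (-8)|, |-7 - 7|, |10 - (-4)|) = max(11, 17, 14, 14) = 17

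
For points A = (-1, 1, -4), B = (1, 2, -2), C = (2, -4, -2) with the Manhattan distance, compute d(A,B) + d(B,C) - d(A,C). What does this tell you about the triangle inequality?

d(A,B) = 2 + 1 + 2 = 5, d(B,C) = 1 + 6 + 0 = 7, d(A,C) = 3 + 5 + 2 = 10.
d(A,B) + d(B,C) - d(A,C) = 5 + 7 - 10 = 12 - 10 = 2. This is ≥ 0, so the triangle inequality holds for these points.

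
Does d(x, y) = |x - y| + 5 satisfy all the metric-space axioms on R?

No. d fails identity of indiscernibles (specifically d(x,x) = 0): d(-3, -3) = |-3 - (-3)| + 5 = 0 + 5 = 5 ≠ 0.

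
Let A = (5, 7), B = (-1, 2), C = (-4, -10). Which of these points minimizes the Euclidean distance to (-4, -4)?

Distances: d(A) ≈ 14.2127, d(B) ≈ 6.7082, d(C) = 6. Nearest: C = (-4, -10) with distance 6.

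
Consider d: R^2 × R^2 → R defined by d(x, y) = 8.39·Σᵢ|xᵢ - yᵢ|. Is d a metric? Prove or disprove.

Yes. The L1 (Manhattan) norm induces a metric on R^2, and multiplying a metric by a positive constant 8.39 > 0 preserves all four axioms: non-negativity (8.39·||x-y|| ≥ 0), identity (8.39·||x-y|| = 0 ⟺ ||x-y|| = 0 ⟺ x = y), symmetry (||x-y|| = ||y-x||), and the triangle inequality (8.39·||x-z|| ≤ 8.39·||x-y|| + 8.39·||y-z||). So d is a metric.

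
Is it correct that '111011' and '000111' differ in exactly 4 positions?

Differing positions: 1, 2, 3, 4. Hamming distance = 4, so the claim is true.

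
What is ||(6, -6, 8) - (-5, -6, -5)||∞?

max(|x_i - y_i|) = max(|6 - (-5)|, |-6 - (-6)|, |8 - (-5)|) = max(11, 0, 13) = 13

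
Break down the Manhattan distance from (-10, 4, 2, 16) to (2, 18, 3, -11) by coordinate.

Σ|x_i - y_i| = |-10 - 2| + |4 - 18| + |2 - 3| + |16 - (-11)| = 12 + 14 + 1 + 27 = 54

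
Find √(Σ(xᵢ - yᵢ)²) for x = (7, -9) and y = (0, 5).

√(Σ(x_i - y_i)²) = √((7 - 0)² + (-9 - 5)²)
= √(7² + (-14)²) = √(49 + 196) = √245 ≈ 15.6525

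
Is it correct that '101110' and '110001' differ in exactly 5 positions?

Differing positions: 2, 3, 4, 5, 6. Hamming distance = 5, so the claim is true.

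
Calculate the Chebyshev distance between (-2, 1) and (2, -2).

max(|x_i - y_i|) = max(|-2 - 2|, |1 - (-2)|) = max(4, 3) = 4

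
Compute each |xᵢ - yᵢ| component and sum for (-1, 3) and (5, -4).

Σ|x_i - y_i| = |-1 - 5| + |3 - (-4)| = 6 + 7 = 13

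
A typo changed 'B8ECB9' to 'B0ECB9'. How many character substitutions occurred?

Differing positions: 2. Hamming distance = 1.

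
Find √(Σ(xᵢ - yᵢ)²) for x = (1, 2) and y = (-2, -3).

√(Σ(x_i - y_i)²) = √((1 - (-2))² + (2 - (-3))²)
= √(3² + 5²) = √(9 + 25) = √34 ≈ 5.831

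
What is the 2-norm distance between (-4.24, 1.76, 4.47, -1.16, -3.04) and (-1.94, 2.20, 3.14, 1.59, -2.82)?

(Σ|x_i - y_i|^2)^(1/2) = (|-4.24 - (-1.94)|^2 + |1.76 - 2.2|^2 + |4.47 - 3.14|^2 + |-1.16 - 1.59|^2 + |-3.04 - (-2.82)|^2)^(1/2)
= (2.3^2 + 0.44^2 + 1.33^2 + 2.75^2 + 0.22^2)^(1/2) = (5.29 + 0.1936 + 1.7689 + 7.5625 + 0.0484)^(1/2) = (14.8634)^(1/2) ≈ 3.8553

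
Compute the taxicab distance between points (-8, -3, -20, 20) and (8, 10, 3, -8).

Σ|x_i - y_i| = |-8 - 8| + |-3 - 10| + |-20 - 3| + |20 - (-8)| = 16 + 13 + 23 + 28 = 80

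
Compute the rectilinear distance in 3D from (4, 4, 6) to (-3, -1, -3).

Σ|x_i - y_i| = |4 - (-3)| + |4 - (-1)| + |6 - (-3)| = 7 + 5 + 9 = 21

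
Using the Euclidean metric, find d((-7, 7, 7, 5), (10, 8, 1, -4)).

√(Σ(x_i - y_i)²) = √((-7 - 10)² + (7 - 8)² + (7 - 1)² + (5 - (-4))²)
= √((-17)² + (-1)² + 6² + 9²) = √(289 + 1 + 36 + 81) = √407 ≈ 20.1742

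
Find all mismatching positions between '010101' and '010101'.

Differing positions: none. Hamming distance = 0.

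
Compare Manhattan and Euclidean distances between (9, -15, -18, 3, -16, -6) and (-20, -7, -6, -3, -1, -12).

L1 = |9 - (-20)| + |-15 - (-7)| + |-18 - (-6)| + |3 - (-3)| + |-16 - (-1)| + |-6 - (-12)| = 29 + 8 + 12 + 6 + 15 + 6 = 76
L2 = √(29² + 8² + 12² + 6² + 15² + 6²) = √1346 ≈ 36.6879
L1 ≥ L2 always (equality iff movement is along one axis); L1 > L2 here.
Ratio L1/L2 = 76/√1346 ≈ 2.0715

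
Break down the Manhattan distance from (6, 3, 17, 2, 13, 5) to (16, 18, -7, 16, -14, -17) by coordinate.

Σ|x_i - y_i| = |6 - 16| + |3 - 18| + |17 - (-7)| + |2 - 16| + |13 - (-14)| + |5 - (-17)| = 10 + 15 + 24 + 14 + 27 + 22 = 112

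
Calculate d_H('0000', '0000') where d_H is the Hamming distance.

Differing positions: none. Hamming distance = 0.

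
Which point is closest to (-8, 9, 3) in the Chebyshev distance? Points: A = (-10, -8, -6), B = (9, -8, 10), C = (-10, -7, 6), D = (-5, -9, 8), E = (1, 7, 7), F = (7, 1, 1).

Distances: d(A) = 17, d(B) = 17, d(C) = 16, d(D) = 18, d(E) = 9, d(F) = 15. Nearest: E = (1, 7, 7) with distance 9.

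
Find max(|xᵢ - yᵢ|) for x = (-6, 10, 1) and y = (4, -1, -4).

max(|x_i - y_i|) = max(|-6 - 4|, |10 - (-1)|, |1 - (-4)|) = max(10, 11, 5) = 11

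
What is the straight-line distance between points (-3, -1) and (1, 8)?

√(Σ(x_i - y_i)²) = √((-3 - 1)² + (-1 - 8)²)
= √((-4)² + (-9)²) = √(16 + 81) = √97 ≈ 9.8489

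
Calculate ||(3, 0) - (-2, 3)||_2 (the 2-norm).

(Σ|x_i - y_i|^2)^(1/2) = (|3 - (-2)|^2 + |0 - 3|^2)^(1/2)
= (5^2 + 3^2)^(1/2) = (25 + 9)^(1/2) = (34)^(1/2) ≈ 5.831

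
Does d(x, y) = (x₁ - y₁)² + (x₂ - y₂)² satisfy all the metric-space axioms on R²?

No. The squared Euclidean distance fails the triangle inequality. Counterexample: x = (0, 0), y = (1, 2), z = (2, 4). d(x,z) = 2² + 4² = 20, but d(x,y) + d(y,z) = (1² + 2²) + (1² + 2²) = 5 + 5 = 10. Since 20 > 10, the triangle inequality is violated. (Note: √d, the ordinary Euclidean distance, IS a metric.)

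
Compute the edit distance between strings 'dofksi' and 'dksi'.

Let D[i][j] be the edit distance between the first i characters of 'dofksi' and the first j characters of 'dksi', with D[i][0] = i, D[0][j] = j, and D[i][j] = D[i-1][j-1] if the characters match, else 1 + min(D[i-1][j], D[i][j-1], D[i-1][j-1]). Filling the table (rows: prefixes of 'dofksi', columns: prefixes of 'dksi'):
     ε  d  k  s  i
  ε  0  1  2  3  4
  d  1  0  1  2  3
  o  2  1  1  2  3
  f  3  2  2  2  3
  k  4  3  2  3  3
  s  5  4  3  2  3
  i  6  5  4  3  2
The bottom-right entry gives D[6][4] = 2, so no sequence of fewer than 2 edits works. Backtracking through the table gives one optimal edit sequence (2 edits):
  dofksi → dfksi (del o @2)
  dfksi → dksi (del f @2)
Edit distance = 2.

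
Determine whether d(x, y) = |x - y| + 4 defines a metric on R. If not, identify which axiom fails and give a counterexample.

No. d fails identity of indiscernibles (specifically d(x,x) = 0): d(-3, -3) = |-3 - (-3)| + 4 = 0 + 4 = 4 ≠ 0.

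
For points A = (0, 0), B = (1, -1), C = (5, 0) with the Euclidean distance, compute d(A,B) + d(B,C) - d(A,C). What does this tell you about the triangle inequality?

d(A,B) = √(1² + 1²) = √2 ≈ 1.4142, d(B,C) = √(4² + 1²) = √17 ≈ 4.1231, d(A,C) = √(5² + 0²) = √25 = 5.
d(A,B) + d(B,C) - d(A,C) = 1.4142 + 4.1231 - 5 = 5.5373 - 5 = 0.5373 (to 4 decimal places). This is ≥ 0, so the triangle inequality holds for these points.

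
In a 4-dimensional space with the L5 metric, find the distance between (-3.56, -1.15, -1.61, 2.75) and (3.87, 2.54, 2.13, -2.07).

(Σ|x_i - y_i|^5)^(1/5) = (|-3.56 - 3.87|^5 + |-1.15 - 2.54|^5 + |-1.61 - 2.13|^5 + |2.75 - (-2.07)|^5)^(1/5)
= (7.43^5 + 3.69^5 + 3.74^5 + 4.82^5)^(1/5) ≈ (22643.5267 + 684.1193 + 731.742 + 2601.5681)^(1/5) = (26660.9561)^(1/5) ≈ 7.6767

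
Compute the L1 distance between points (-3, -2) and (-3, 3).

Σ|x_i - y_i| = |-3 - (-3)| + |-2 - 3| = 0 + 5 = 5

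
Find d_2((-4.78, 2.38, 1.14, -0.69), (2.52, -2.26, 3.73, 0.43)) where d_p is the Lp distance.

(Σ|x_i - y_i|^2)^(1/2) = (|-4.78 - 2.52|^2 + |2.38 - (-2.26)|^2 + |1.14 - 3.73|^2 + |-0.69 - 0.43|^2)^(1/2)
= (7.3^2 + 4.64^2 + 2.59^2 + 1.12^2)^(1/2) = (53.29 + 21.5296 + 6.7081 + 1.2544)^(1/2) = (82.7821)^(1/2) ≈ 9.0985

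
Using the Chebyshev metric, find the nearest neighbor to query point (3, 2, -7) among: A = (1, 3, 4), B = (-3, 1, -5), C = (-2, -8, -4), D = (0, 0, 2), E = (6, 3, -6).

Distances: d(A) = 11, d(B) = 6, d(C) = 10, d(D) = 9, d(E) = 3. Nearest: E = (6, 3, -6) with distance 3.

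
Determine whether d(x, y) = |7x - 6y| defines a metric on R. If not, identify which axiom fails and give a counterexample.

No. d fails symmetry: d(8, 1) = |7·8 - 6·1| = |50| = 50, but d(1, 8) = |7·1 - 6·8| = |-41| = 41. Since 50 ≠ 41, d(x,y) ≠ d(y,x) in general.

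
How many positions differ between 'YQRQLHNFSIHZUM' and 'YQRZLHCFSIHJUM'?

Differing positions: 4, 7, 12. Hamming distance = 3.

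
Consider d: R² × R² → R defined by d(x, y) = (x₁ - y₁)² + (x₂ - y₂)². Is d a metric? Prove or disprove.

No. The squared Euclidean distance fails the triangle inequality. Counterexample: x = (0, 0), y = (5, 1), z = (10, 2). d(x,z) = 10² + 2² = 104, but d(x,y) + d(y,z) = (5² + 1²) + (5² + 1²) = 26 + 26 = 52. Since 104 > 52, the triangle inequality is violated. (Note: √d, the ordinary Euclidean distance, IS a metric.)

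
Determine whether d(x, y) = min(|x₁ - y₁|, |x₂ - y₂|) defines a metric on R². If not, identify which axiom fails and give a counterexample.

No. d fails identity of indiscernibles: take x = (0, 0) and y = (0, 1). Then d(x,y) = min(|0 - 0|, |0 - 1|) = min(0, 1) = 0, yet x ≠ y.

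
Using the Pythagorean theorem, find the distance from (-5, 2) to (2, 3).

√(Σ(x_i - y_i)²) = √((-5 - 2)² + (2 - 3)²)
= √((-7)² + (-1)²) = √(49 + 1) = √50 ≈ 7.0711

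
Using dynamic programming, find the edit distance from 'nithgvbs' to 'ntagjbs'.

Let D[i][j] be the edit distance between the first i characters of 'nithgvbs' and the first j characters of 'ntagjbs', with D[i][0] = i, D[0][j] = j, and D[i][j] = D[i-1][j-1] if the characters match, else 1 + min(D[i-1][j], D[i][j-1], D[i-1][j-1]). Filling the table (rows: prefixes of 'nithgvbs', columns: prefixes of 'ntagjbs'):
     ε  n  t  a  g  j  b  s
  ε  0  1  2  3  4  5  6  7
  n  1  0  1  2  3  4  5  6
  i  2  1  1  2  3  4  5  6
  t  3  2  1  2  3  4  5  6
  h  4  3  2  2  3  4  5  6
  g  5  4  3  3  2  3  4  5
  v  6  5  4  4  3  3  4  5
  b  7  6  5  5  4  4  3  4
  s  8  7  6  6  5  5  4  3
The bottom-right entry gives D[8][7] = 3, so no sequence of fewer than 3 edits works. Backtracking through the table gives one optimal edit sequence (3 edits):
  nithgvbs → nthgvbs (del i @2)
  nthgvbs → ntagvbs (sub h→a @3)
  ntagvbs → ntagjbs (sub v→j @5)
Edit distance = 3.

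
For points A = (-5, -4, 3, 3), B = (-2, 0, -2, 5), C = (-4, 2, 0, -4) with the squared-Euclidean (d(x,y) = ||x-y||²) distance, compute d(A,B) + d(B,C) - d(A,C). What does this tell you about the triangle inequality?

d(A,B) = 3² + 4² + 5² + 2² = 54, d(B,C) = 2² + 2² + 2² + 9² = 93, d(A,C) = 1² + 6² + 3² + 7² = 95.
d(A,B) + d(B,C) - d(A,C) = 54 + 93 - 95 = 147 - 95 = 52. This is ≥ 0, so the triangle inequality holds for these points.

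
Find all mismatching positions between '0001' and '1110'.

Differing positions: 1, 2, 3, 4. Hamming distance = 4.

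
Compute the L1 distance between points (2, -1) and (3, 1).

Σ|x_i - y_i| = |2 - 3| + |-1 - 1| = 1 + 2 = 3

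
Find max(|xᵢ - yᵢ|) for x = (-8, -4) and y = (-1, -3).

max(|x_i - y_i|) = max(|-8 - (-1)|, |-4 - (-3)|) = max(7, 1) = 7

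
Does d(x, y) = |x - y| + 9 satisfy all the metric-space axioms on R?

No. d fails identity of indiscernibles (specifically d(x,x) = 0): d(-3, -3) = |-3 - (-3)| + 9 = 0 + 9 = 9 ≠ 0.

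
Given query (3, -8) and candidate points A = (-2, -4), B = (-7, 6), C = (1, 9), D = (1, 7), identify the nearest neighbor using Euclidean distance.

Distances: d(A) ≈ 6.4031, d(B) ≈ 17.2047, d(C) ≈ 17.1172, d(D) ≈ 15.1327. Nearest: A = (-2, -4) with distance 6.4031.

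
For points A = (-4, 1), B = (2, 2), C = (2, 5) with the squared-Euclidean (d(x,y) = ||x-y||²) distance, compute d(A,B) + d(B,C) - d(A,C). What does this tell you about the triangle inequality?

d(A,B) = 6² + 1² = 37, d(B,C) = 0² + 3² = 9, d(A,C) = 6² + 4² = 52.
d(A,B) + d(B,C) - d(A,C) = 37 + 9 - 52 = 46 - 52 = -6. This is < 0, so the triangle inequality FAILS for these points (squared-Euclidean is not a metric).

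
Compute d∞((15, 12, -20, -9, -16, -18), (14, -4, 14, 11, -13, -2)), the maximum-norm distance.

max(|x_i - y_i|) = max(|15 - 14|, |12 - (-4)|, |-20 - 14|, |-9 - 11|, |-16 - (-13)|, |-18 - (-2)|) = max(1, 16, 34, 20, 3, 16) = 34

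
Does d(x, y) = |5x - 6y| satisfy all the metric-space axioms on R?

No. d fails symmetry: d(1, 4) = |5·1 - 6·4| = |-19| = 19, but d(4, 1) = |5·4 - 6·1| = |14| = 14. Since 19 ≠ 14, d(x,y) ≠ d(y,x) in general.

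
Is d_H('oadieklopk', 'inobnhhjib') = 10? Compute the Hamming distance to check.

Differing positions: 1, 2, 3, 4, 5, 6, 7, 8, 9, 10. Hamming distance = 10, so the claim is true.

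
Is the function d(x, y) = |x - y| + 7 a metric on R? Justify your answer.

No. d fails identity of indiscernibles (specifically d(x,x) = 0): d(2, 2) = |2 - 2| + 7 = 0 + 7 = 7 ≠ 0.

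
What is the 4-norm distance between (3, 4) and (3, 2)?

(Σ|x_i - y_i|^4)^(1/4) = (|3 - 3|^4 + |4 - 2|^4)^(1/4)
= (0^4 + 2^4)^(1/4) = (0 + 16)^(1/4) = (16)^(1/4) = 2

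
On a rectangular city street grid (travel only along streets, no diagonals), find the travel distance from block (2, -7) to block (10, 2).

Σ|x_i - y_i| = |2 - 10| + |-7 - 2| = 8 + 9 = 17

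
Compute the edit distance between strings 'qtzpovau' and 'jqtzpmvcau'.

Let D[i][j] be the edit distance between the first i characters of 'qtzpovau' and the first j characters of 'jqtzpmvcau', with D[i][0] = i, D[0][j] = j, and D[i][j] = D[i-1][j-1] if the characters match, else 1 + min(D[i-1][j], D[i][j-1], D[i-1][j-1]). Filling the table (rows: prefixes of 'qtzpovau', columns: prefixes of 'jqtzpmvcau'):
     ε  j  q  t  z  p  m  v  c  a  u
  ε  0  1  2  3  4  5  6  7  8  9 10
  q  1  1  1  2  3  4  5  6  7  8  9
  t  2  2  2  1  2  3  4  5  6  7  8
  z  3  3  3  2  1  2  3  4  5  6  7
  p  4  4  4  3  2  1  2  3  4  5  6
  o  5  5  5  4  3  2  2  3  4  5  6
  v  6  6  6  5  4  3  3  2  3  4  5
  a  7  7  7  6  5  4  4  3  3  3  4
  u  8  8  8  7  6  5  5  4  4  4  3
The bottom-right entry gives D[8][10] = 3, so no sequence of fewer than 3 edits works. Backtracking through the table gives one optimal edit sequence (3 edits):
  qtzpovau → jqtzpovau (ins j @1)
  jqtzpovau → jqtzpmvau (sub o→m @6)
  jqtzpmvau → jqtzpmvcau (ins c @8)
Edit distance = 3.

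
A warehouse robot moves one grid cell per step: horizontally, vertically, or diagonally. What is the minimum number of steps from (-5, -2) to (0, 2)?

max(|x_i - y_i|) = max(|-5 - 0|, |-2 - 2|) = max(5, 4) = 5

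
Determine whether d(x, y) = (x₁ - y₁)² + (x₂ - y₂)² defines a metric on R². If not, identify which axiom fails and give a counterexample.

No. The squared Euclidean distance fails the triangle inequality. Counterexample: x = (0, 0), y = (1, 3), z = (2, 6). d(x,z) = 2² + 6² = 40, but d(x,y) + d(y,z) = (1² + 3²) + (1² + 3²) = 10 + 10 = 20. Since 40 > 20, the triangle inequality is violated. (Note: √d, the ordinary Euclidean distance, IS a metric.)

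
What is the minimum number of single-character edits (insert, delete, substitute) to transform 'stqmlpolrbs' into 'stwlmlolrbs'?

Let D[i][j] be the edit distance between the first i characters of 'stqmlpolrbs' and the first j characters of 'stwlmlolrbs', with D[i][0] = i, D[0][j] = j, and D[i][j] = D[i-1][j-1] if the characters match, else 1 + min(D[i-1][j], D[i][j-1], D[i-1][j-1]). Filling the table (rows: prefixes of 'stqmlpolrbs', columns: prefixes of 'stwlmlolrbs'):
     ε  s  t  w  l  m  l  o  l  r  b  s
  ε  0  1  2  3  4  5  6  7  8  9 10 11
  s  1  0  1  2  3  4  5  6  7  8  9 10
  t  2  1  0  1  2  3  4  5  6  7  8  9
  q  3  2  1  1  2  3  4  5  6  7  8  9
  m  4  3  2  2  2  2  3  4  5  6  7  8
  l  5  4  3  3  2  3  2  3  4  5  6  7
  p  6  5  4  4  3  3  3  3  4  5  6  7
  o  7  6  5  5  4  4  4  3  4  5  6  7
  l  8  7  6  6  5  5  4  4  3  4  5  6
  r  9  8  7  7  6  6  5  5  4  3  4  5
  b 10  9  8  8  7  7  6  6  5  4  3  4
  s 11 10  9  9  8  8  7  7  6  5  4  3
The bottom-right entry gives D[11][11] = 3, so no sequence of fewer than 3 edits works. Backtracking through the table gives one optimal edit sequence (3 edits):
  stqmlpolrbs → stwqmlpolrbs (ins w @3)
  stwqmlpolrbs → stwlmlpolrbs (sub q→l @4)
  stwlmlpolrbs → stwlmlolrbs (del p @7)
Edit distance = 3.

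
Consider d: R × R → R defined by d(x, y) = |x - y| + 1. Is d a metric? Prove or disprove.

No. d fails identity of indiscernibles (specifically d(x,x) = 0): d(-3, -3) = |-3 - (-3)| + 1 = 0 + 1 = 1 ≠ 0.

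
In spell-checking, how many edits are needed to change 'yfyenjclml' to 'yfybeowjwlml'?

Let D[i][j] be the edit distance between the first i characters of 'yfyenjclml' and the first j characters of 'yfybeowjwlml', with D[i][0] = i, D[0][j] = j, and D[i][j] = D[i-1][j-1] if the characters match, else 1 + min(D[i-1][j], D[i][j-1], D[i-1][j-1]). Filling the table (rows: prefixes of 'yfyenjclml', columns: prefixes of 'yfybeowjwlml'):
     ε  y  f  y  b  e  o  w  j  w  l  m  l
  ε  0  1  2  3  4  5  6  7  8  9 10 11 12
  y  1  0  1  2  3  4  5  6  7  8  9 10 11
  f  2  1  0  1  2  3  4  5  6  7  8  9 10
  y  3  2  1  0  1  2  3  4  5  6  7  8  9
  e  4  3  2  1  1  1  2  3  4  5  6  7  8
  n  5  4  3  2  2  2  2  3  4  5  6  7  8
  j  6  5  4  3  3  3  3  3  3  4  5  6  7
  c  7  6  5  4  4  4  4  4  4  4  5  6  7
  l  8  7  6  5  5  5  5  5  5  5  4  5  6
  m  9  8  7  6  6  6  6  6  6  6  5  4  5
  l 10  9  8  7  7  7  7  7  7  7  6  5  4
The bottom-right entry gives D[10][12] = 4, so no sequence of fewer than 4 edits works. Backtracking through the table gives one optimal edit sequence (4 edits):
  yfyenjclml → yfybenjclml (ins b @4)
  yfybenjclml → yfybeonjclml (ins o @6)
  yfybeonjclml → yfybeowjclml (sub n→w @7)
  yfybeowjclml → yfybeowjwlml (sub c→w @9)
Edit distance = 4.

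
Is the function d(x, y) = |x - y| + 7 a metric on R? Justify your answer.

No. d fails identity of indiscernibles (specifically d(x,x) = 0): d(-7, -7) = |-7 - (-7)| + 7 = 0 + 7 = 7 ≠ 0.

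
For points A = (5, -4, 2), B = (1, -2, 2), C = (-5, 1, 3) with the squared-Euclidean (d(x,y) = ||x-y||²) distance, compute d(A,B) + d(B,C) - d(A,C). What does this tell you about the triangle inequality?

d(A,B) = 4² + 2² + 0² = 20, d(B,C) = 6² + 3² + 1² = 46, d(A,C) = 10² + 5² + 1² = 126.
d(A,B) + d(B,C) - d(A,C) = 20 + 46 - 126 = 66 - 126 = -60. This is < 0, so the triangle inequality FAILS for these points (squared-Euclidean is not a metric).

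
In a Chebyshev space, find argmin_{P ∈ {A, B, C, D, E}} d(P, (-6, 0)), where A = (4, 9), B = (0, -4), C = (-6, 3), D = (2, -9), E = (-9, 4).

Distances: d(A) = 10, d(B) = 6, d(C) = 3, d(D) = 9, d(E) = 4. Nearest: C = (-6, 3) with distance 3.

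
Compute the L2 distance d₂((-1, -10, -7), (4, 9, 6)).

√(Σ(x_i - y_i)²) = √((-1 - 4)² + (-10 - 9)² + (-7 - 6)²)
= √((-5)² + (-19)² + (-13)²) = √(25 + 361 + 169) = √555 ≈ 23.5584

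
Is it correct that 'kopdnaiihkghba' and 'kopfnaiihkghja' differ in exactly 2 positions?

Differing positions: 4, 13. Hamming distance = 2, so the claim is true.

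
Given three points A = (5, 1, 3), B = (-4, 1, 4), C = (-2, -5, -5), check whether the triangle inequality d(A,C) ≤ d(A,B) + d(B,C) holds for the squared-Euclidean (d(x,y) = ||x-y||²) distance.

d(A,B) = 9² + 0² + 1² = 82, d(B,C) = 2² + 6² + 9² = 121, d(A,C) = 7² + 6² + 8² = 149.
d(A,C) = 149 ≤ 82 + 121 = 203. Triangle inequality is satisfied.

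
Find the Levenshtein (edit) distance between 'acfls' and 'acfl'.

Let D[i][j] be the edit distance between the first i characters of 'acfls' and the first j characters of 'acfl', with D[i][0] = i, D[0][j] = j, and D[i][j] = D[i-1][j-1] if the characters match, else 1 + min(D[i-1][j], D[i][j-1], D[i-1][j-1]). Filling the table (rows: prefixes of 'acfls', columns: prefixes of 'acfl'):
     ε  a  c  f  l
  ε  0  1  2  3  4
  a  1  0  1  2  3
  c  2  1  0  1  2
  f  3  2  1  0  1
  l  4  3  2  1  0
  s  5  4  3  2  1
The bottom-right entry gives D[5][4] = 1, so no sequence of fewer than 1 edit works. Backtracking through the table gives one optimal edit sequence (1 edit):
  acfls → acfl (del s @5)
Edit distance = 1.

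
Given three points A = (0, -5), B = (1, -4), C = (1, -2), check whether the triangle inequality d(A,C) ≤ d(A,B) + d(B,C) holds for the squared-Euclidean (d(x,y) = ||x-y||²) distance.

d(A,B) = 1² + 1² = 2, d(B,C) = 0² + 2² = 4, d(A,C) = 1² + 3² = 10.
d(A,C) = 10 > 2 + 4 = 6. Triangle inequality is VIOLATED. (Squared-Euclidean is not a metric — this is a counterexample.)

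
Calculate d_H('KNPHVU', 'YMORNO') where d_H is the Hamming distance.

Differing positions: 1, 2, 3, 4, 5, 6. Hamming distance = 6.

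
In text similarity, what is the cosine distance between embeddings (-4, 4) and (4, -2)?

With u = (-4, 4), v = (4, -2):
u·v = (-4)·4 + 4·(-2) = (-16) + (-8) = -24.
|u| = √((-4)² + 4²) = √32, |v| = √(4² + (-2)²) = √20, so |u||v| = √(32·20) = √640.
cos θ = (u·v)/(|u||v|) = -24/√640 ≈ -0.9487
Cosine distance = 1 - cos θ ≈ 1 - (-0.9487) = 1.9487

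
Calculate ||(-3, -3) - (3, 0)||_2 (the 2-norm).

(Σ|x_i - y_i|^2)^(1/2) = (|-3 - 3|^2 + |-3 - 0|^2)^(1/2)
= (6^2 + 3^2)^(1/2) = (36 + 9)^(1/2) = (45)^(1/2) ≈ 6.7082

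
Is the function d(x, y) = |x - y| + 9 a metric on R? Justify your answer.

No. d fails identity of indiscernibles (specifically d(x,x) = 0): d(-1, -1) = |-1 - (-1)| + 9 = 0 + 9 = 9 ≠ 0.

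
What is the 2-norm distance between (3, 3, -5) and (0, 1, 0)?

(Σ|x_i - y_i|^2)^(1/2) = (|3 - 0|^2 + |3 - 1|^2 + |-5 - 0|^2)^(1/2)
= (3^2 + 2^2 + 5^2)^(1/2) = (9 + 4 + 25)^(1/2) = (38)^(1/2) ≈ 6.1644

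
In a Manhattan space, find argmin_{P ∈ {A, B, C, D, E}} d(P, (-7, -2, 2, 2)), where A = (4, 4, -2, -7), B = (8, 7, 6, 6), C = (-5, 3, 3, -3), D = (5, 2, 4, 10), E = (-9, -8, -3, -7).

Distances: d(A) = 30, d(B) = 32, d(C) = 13, d(D) = 26, d(E) = 22. Nearest: C = (-5, 3, 3, -3) with distance 13.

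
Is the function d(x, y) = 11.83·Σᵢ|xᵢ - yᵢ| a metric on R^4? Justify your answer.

Yes. The L1 (Manhattan) norm induces a metric on R^4, and multiplying a metric by a positive constant 11.83 > 0 preserves all four axioms: non-negativity (11.83·||x-y|| ≥ 0), identity (11.83·||x-y|| = 0 ⟺ ||x-y|| = 0 ⟺ x = y), symmetry (||x-y|| = ||y-x||), and the triangle inequality (11.83·||x-z|| ≤ 11.83·||x-y|| + 11.83·||y-z||). So d is a metric.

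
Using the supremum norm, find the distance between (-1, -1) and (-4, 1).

max(|x_i - y_i|) = max(|-1 - (-4)|, |-1 - 1|) = max(3, 2) = 3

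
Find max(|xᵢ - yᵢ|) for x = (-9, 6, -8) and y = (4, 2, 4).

max(|x_i - y_i|) = max(|-9 - 4|, |6 - 2|, |-8 - 4|) = max(13, 4, 12) = 13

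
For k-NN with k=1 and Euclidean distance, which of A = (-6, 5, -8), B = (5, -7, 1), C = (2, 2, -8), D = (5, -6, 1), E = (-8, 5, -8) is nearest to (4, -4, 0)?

Distances: d(A) ≈ 15.6525, d(B) ≈ 3.3166, d(C) ≈ 10.198, d(D) ≈ 2.4495, d(E) = 17. Nearest: D = (5, -6, 1) with distance 2.4495.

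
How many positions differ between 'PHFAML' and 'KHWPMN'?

Differing positions: 1, 3, 4, 6. Hamming distance = 4.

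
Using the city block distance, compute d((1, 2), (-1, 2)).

Σ|x_i - y_i| = |1 - (-1)| + |2 - 2| = 2 + 0 = 2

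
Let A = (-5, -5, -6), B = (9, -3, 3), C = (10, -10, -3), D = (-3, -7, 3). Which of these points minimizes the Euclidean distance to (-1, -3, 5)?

Distances: d(A) ≈ 11.8743, d(B) ≈ 10.198, d(C) ≈ 15.2971, d(D) ≈ 4.899. Nearest: D = (-3, -7, 3) with distance 4.899.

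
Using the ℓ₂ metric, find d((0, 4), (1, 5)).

√(Σ(x_i - y_i)²) = √((0 - 1)² + (4 - 5)²)
= √((-1)² + (-1)²) = √(1 + 1) = √2 ≈ 1.4142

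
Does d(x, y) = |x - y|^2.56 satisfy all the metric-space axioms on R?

No. d(x,y) = |x-y|^2.56 fails the triangle inequality since p = 2.56 > 1. Counterexample: x = 3, y = 15, z = 21. d(x,z) = |3 - 21|^2.56 = 18^2.56 ≈ 1634.9242, but d(x,y) + d(y,z) = 12^2.56 + 6^2.56 ≈ 579.0339 + 98.19 = 677.2239. Since 1634.9242 > 677.2239, the triangle inequality is violated.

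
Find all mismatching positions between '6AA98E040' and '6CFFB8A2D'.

Differing positions: 2, 3, 4, 5, 6, 7, 8, 9. Hamming distance = 8.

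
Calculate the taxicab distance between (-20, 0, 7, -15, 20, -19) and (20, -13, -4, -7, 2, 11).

Σ|x_i - y_i| = |-20 - 20| + |0 - (-13)| + |7 - (-4)| + |-15 - (-7)| + |20 - 2| + |-19 - 11| = 40 + 13 + 11 + 8 + 18 + 30 = 120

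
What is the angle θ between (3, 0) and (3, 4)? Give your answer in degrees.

With u = (3, 0), v = (3, 4):
u·v = 3·3 + 0·4 = 9 + 0 = 9.
|u| = √(3² + 0²) = √9, |v| = √(3² + 4²) = √25, so |u||v| = √(9·25) = √225 = 15.
cos θ = (u·v)/(|u||v|) = 9/15 = 0.6
θ = arccos(0.6) ≈ 53.13°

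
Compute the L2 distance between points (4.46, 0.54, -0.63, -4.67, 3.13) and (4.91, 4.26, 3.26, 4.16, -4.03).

(Σ|x_i - y_i|^2)^(1/2) = (|4.46 - 4.91|^2 + |0.54 - 4.26|^2 + |-0.63 - 3.26|^2 + |-4.67 - 4.16|^2 + |3.13 - (-4.03)|^2)^(1/2)
= (0.45^2 + 3.72^2 + 3.89^2 + 8.83^2 + 7.16^2)^(1/2) = (0.2025 + 13.8384 + 15.1321 + 77.9689 + 51.2656)^(1/2) = (158.4075)^(1/2) ≈ 12.586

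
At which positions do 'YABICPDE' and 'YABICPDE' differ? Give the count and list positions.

Differing positions: none. Hamming distance = 0.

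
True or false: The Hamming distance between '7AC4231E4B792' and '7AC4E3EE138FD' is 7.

Differing positions: 5, 7, 9, 10, 11, 12, 13. Hamming distance = 7, so the claim is true.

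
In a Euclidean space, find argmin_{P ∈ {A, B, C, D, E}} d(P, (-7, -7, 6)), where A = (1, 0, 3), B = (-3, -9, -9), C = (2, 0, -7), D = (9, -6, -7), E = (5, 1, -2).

Distances: d(A) ≈ 11.0454, d(B) ≈ 15.6525, d(C) ≈ 17.2916, d(D) ≈ 20.6398, d(E) ≈ 16.4924. Nearest: A = (1, 0, 3) with distance 11.0454.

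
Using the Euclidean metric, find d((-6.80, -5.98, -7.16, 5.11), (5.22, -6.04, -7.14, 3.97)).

√(Σ(x_i - y_i)²) = √((-6.8 - 5.22)² + (-5.98 - (-6.04))² + (-7.16 - (-7.14))² + (5.11 - 3.97)²)
= √((-12.02)² + 0.06² + (-0.02)² + 1.14²) = √(144.4804 + 0.0036 + 0.0004 + 1.2996) = √145.784 ≈ 12.0741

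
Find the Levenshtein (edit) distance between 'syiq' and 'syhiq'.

Let D[i][j] be the edit distance between the first i characters of 'syiq' and the first j characters of 'syhiq', with D[i][0] = i, D[0][j] = j, and D[i][j] = D[i-1][j-1] if the characters match, else 1 + min(D[i-1][j], D[i][j-1], D[i-1][j-1]). Filling the table (rows: prefixes of 'syiq', columns: prefixes of 'syhiq'):
     ε  s  y  h  i  q
  ε  0  1  2  3  4  5
  s  1  0  1  2  3  4
  y  2  1  0  1  2  3
  i  3  2  1  1  1  2
  q  4  3  2  2  2  1
The bottom-right entry gives D[4][5] = 1, so no sequence of fewer than 1 edit works. Backtracking through the table gives one optimal edit sequence (1 edit):
  syiq → syhiq (ins h @3)
Edit distance = 1.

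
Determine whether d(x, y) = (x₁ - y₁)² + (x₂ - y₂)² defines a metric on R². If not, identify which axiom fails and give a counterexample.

No. The squared Euclidean distance fails the triangle inequality. Counterexample: x = (0, 0), y = (5, 1), z = (10, 2). d(x,z) = 10² + 2² = 104, but d(x,y) + d(y,z) = (5² + 1²) + (5² + 1²) = 26 + 26 = 52. Since 104 > 52, the triangle inequality is violated. (Note: √d, the ordinary Euclidean distance, IS a metric.)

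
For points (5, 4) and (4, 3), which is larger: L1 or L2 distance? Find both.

L1 = |5 - 4| + |4 - 3| = 1 + 1 = 2
L2 = √(1² + 1²) = √2 ≈ 1.4142
L1 ≥ L2 always (equality iff movement is along one axis); L1 > L2 here.
Ratio L1/L2 = 2/√2 ≈ 1.4142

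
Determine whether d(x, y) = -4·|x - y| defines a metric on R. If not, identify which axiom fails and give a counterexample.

No. With c = -4 < 0, d fails non-negativity: d(5, 12) = -4·|5 - 12| = -4·7 = -28 < 0.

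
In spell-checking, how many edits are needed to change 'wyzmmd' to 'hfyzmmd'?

Let D[i][j] be the edit distance between the first i characters of 'wyzmmd' and the first j characters of 'hfyzmmd', with D[i][0] = i, D[0][j] = j, and D[i][j] = D[i-1][j-1] if the characters match, else 1 + min(D[i-1][j], D[i][j-1], D[i-1][j-1]). Filling the table (rows: prefixes of 'wyzmmd', columns: prefixes of 'hfyzmmd'):
     ε  h  f  y  z  m  m  d
  ε  0  1  2  3  4  5  6  7
  w  1  1  2  3  4  5  6  7
  y  2  2  2  2  3  4  5  6
  z  3  3  3  3  2  3  4  5
  m  4  4  4  4  3  2  3  4
  m  5  5  5  5  4  3  2  3
  d  6  6  6  6  5  4  3  2
The bottom-right entry gives D[6][7] = 2, so no sequence of fewer than 2 edits works. Backtracking through the table gives one optimal edit sequence (2 edits):
  wyzmmd → hwyzmmd (ins h @1)
  hwyzmmd → hfyzmmd (sub w→f @2)
Edit distance = 2.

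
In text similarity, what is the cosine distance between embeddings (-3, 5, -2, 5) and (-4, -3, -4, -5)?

With u = (-3, 5, -2, 5), v = (-4, -3, -4, -5):
u·v = (-3)·(-4) + 5·(-3) + (-2)·(-4) + 5·(-5) = 12 + (-15) + 8 + (-25) = -20.
|u| = √((-3)² + 5² + (-2)² + 5²) = √63, |v| = √((-4)² + (-3)² + (-4)² + (-5)²) = √66, so |u||v| = √(63·66) = √4158.
cos θ = (u·v)/(|u||v|) = -20/√4158 ≈ -0.3102
Cosine distance = 1 - cos θ ≈ 1 - (-0.3102) = 1.3102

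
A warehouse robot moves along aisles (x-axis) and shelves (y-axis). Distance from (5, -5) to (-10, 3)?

Σ|x_i - y_i| = |5 - (-10)| + |-5 - 3| = 15 + 8 = 23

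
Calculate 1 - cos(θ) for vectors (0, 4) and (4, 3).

With u = (0, 4), v = (4, 3):
u·v = 0·4 + 4·3 = 0 + 12 = 12.
|u| = √(0² + 4²) = √16, |v| = √(4² + 3²) = √25, so |u||v| = √(16·25) = √400 = 20.
cos θ = (u·v)/(|u||v|) = 12/20 = 0.6
Cosine distance = 1 - cos θ = 1 - 0.6 = 0.4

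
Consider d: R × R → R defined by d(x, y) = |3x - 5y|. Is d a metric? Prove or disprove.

No. d fails symmetry: d(4, 8) = |3·4 - 5·8| = |-28| = 28, but d(8, 4) = |3·8 - 5·4| = |4| = 4. Since 28 ≠ 4, d(x,y) ≠ d(y,x) in general.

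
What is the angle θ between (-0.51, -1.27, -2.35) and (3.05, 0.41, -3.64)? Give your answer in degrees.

With u = (-0.51, -1.27, -2.35), v = (3.05, 0.41, -3.64):
u·v = (-0.51)·3.05 + (-1.27)·0.41 + (-2.35)·(-3.64) = (-1.5555) + (-0.5207) + 8.554 = 6.4778.
|u| = √((-0.51)² + (-1.27)² + (-2.35)²) = √(0.2601 + 1.6129 + 5.5225) = √7.3955, |v| = √(3.05² + 0.41² + (-3.64)²) = √(9.3025 + 0.1681 + 13.2496) = √22.7202.
cos θ = (u·v)/(|u||v|) = 6.4778/(√7.3955·√22.7202) ≈ 0.499733
θ = arccos(0.499733) ≈ 60.02°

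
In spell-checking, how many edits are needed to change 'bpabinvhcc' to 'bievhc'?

Let D[i][j] be the edit distance between the first i characters of 'bpabinvhcc' and the first j characters of 'bievhc', with D[i][0] = i, D[0][j] = j, and D[i][j] = D[i-1][j-1] if the characters match, else 1 + min(D[i-1][j], D[i][j-1], D[i-1][j-1]). Filling the table (rows: prefixes of 'bpabinvhcc', columns: prefixes of 'bievhc'):
     ε  b  i  e  v  h  c
  ε  0  1  2  3  4  5  6
  b  1  0  1  2  3  4  5
  p  2  1  1  2  3  4  5
  a  3  2  2  2  3  4  5
  b  4  3  3  3  3  4  5
  i  5  4  3  4  4  4  5
  n  6  5  4  4  5  5  5
  v  7  6  5  5  4  5  6
  h  8  7  6  6  5  4  5
  c  9  8  7  7  6  5  4
  c 10  9  8  8  7  6  5
The bottom-right entry gives D[10][6] = 5, so no sequence of fewer than 5 edits works. Backtracking through the table gives one optimal edit sequence (5 edits):
  bpabinvhcc → pabinvhcc (del b @1)
  pabinvhcc → abinvhcc (del p @1)
  abinvhcc → binvhcc (del a @1)
  binvhcc → bievhcc (sub n→e @3)
  bievhcc → bievhc (del c @6)
Edit distance = 5.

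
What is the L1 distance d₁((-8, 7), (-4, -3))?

Σ|x_i - y_i| = |-8 - (-4)| + |7 - (-3)| = 4 + 10 = 14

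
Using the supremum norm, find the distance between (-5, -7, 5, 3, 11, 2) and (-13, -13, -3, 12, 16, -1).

max(|x_i - y_i|) = max(|-5 - (-13)|, |-7 - (-13)|, |5 - (-3)|, |3 - 12|, |11 - 16|, |2 - (-1)|) = max(8, 6, 8, 9, 5, 3) = 9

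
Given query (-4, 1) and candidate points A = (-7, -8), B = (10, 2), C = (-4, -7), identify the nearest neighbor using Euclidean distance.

Distances: d(A) ≈ 9.4868, d(B) ≈ 14.0357, d(C) = 8. Nearest: C = (-4, -7) with distance 8.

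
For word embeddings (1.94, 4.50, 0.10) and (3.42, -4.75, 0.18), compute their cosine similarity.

With u = (1.94, 4.50, 0.10), v = (3.42, -4.75, 0.18):
u·v = 1.94·3.42 + 4.5·(-4.75) + 0.1·0.18 = 6.6348 + (-21.375) + 0.018 = -14.7222.
|u| = √(1.94² + 4.5² + 0.1²) = √(3.7636 + 20.25 + 0.01) = √24.0236, |v| = √(3.42² + (-4.75)² + 0.18²) = √(11.6964 + 22.5625 + 0.0324) = √34.2913.
cos θ = (u·v)/(|u||v|) = -14.7222/(√24.0236·√34.2913) ≈ -0.5129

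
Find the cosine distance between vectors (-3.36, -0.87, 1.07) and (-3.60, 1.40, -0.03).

With u = (-3.36, -0.87, 1.07), v = (-3.60, 1.40, -0.03):
u·v = (-3.36)·(-3.6) + (-0.87)·1.4 + 1.07·(-0.03) = 12.096 + (-1.218) + (-0.0321) = 10.8459.
|u| = √((-3.36)² + (-0.87)² + 1.07²) = √(11.2896 + 0.7569 + 1.1449) = √13.1914, |v| = √((-3.6)² + 1.4² + (-0.03)²) = √(12.96 + 1.96 + 0.0009) = √14.9209.
cos θ = (u·v)/(|u||v|) = 10.8459/(√13.1914·√14.9209) ≈ 0.7731
Cosine distance = 1 - cos θ ≈ 1 - 0.7731 = 0.2269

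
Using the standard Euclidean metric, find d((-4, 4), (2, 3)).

√(Σ(x_i - y_i)²) = √((-4 - 2)² + (4 - 3)²)
= √((-6)² + 1²) = √(36 + 1) = √37 ≈ 6.0828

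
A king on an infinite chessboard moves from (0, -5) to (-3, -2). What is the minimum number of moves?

max(|x_i - y_i|) = max(|0 - (-3)|, |-5 - (-2)|) = max(3, 3) = 3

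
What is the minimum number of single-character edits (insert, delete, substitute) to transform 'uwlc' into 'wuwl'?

Let D[i][j] be the edit distance between the first i characters of 'uwlc' and the first j characters of 'wuwl', with D[i][0] = i, D[0][j] = j, and D[i][j] = D[i-1][j-1] if the characters match, else 1 + min(D[i-1][j], D[i][j-1], D[i-1][j-1]). Filling the table (rows: prefixes of 'uwlc', columns: prefixes of 'wuwl'):
     ε  w  u  w  l
  ε  0  1  2  3  4
  u  1  1  1  2  3
  w  2  1  2  1  2
  l  3  2  2  2  1
  c  4  3  3  3  2
The bottom-right entry gives D[4][4] = 2, so no sequence of fewer than 2 edits works. Backtracking through the table gives one optimal edit sequence (2 edits):
  uwlc → wuwlc (ins w @1)
  wuwlc → wuwl (del c @5)
Edit distance = 2.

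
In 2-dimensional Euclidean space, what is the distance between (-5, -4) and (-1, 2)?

√(Σ(x_i - y_i)²) = √((-5 - (-1))² + (-4 - 2)²)
= √((-4)² + (-6)²) = √(16 + 36) = √52 ≈ 7.2111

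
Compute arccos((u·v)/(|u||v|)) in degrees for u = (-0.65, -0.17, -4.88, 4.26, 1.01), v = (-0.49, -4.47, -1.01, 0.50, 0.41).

With u = (-0.65, -0.17, -4.88, 4.26, 1.01), v = (-0.49, -4.47, -1.01, 0.50, 0.41):
u·v = (-0.65)·(-0.49) + (-0.17)·(-4.47) + (-4.88)·(-1.01) + 4.26·0.5 + 1.01·0.41 = 0.3185 + 0.7599 + 4.9288 + 2.13 + 0.4141 = 8.5513.
|u| = √((-0.65)² + (-0.17)² + (-4.88)² + 4.26² + 1.01²) = √(0.4225 + 0.0289 + 23.8144 + 18.1476 + 1.0201) = √43.4335, |v| = √((-0.49)² + (-4.47)² + (-1.01)² + 0.5² + 0.41²) = √(0.2401 + 19.9809 + 1.0201 + 0.25 + 0.1681) = √21.6592.
cos θ = (u·v)/(|u||v|) = 8.5513/(√43.4335·√21.6592) ≈ 0.278804
θ = arccos(0.278804) ≈ 73.81°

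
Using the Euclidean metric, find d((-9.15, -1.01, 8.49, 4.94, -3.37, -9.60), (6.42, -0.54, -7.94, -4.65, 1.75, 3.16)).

√(Σ(x_i - y_i)²) = √((-9.15 - 6.42)² + (-1.01 - (-0.54))² + (8.49 - (-7.94))² + (4.94 - (-4.65))² + (-3.37 - 1.75)² + (-9.6 - 3.16)²)
= √((-15.57)² + (-0.47)² + 16.43² + 9.59² + (-5.12)² + (-12.76)²) = √(242.4249 + 0.2209 + 269.9449 + 91.9681 + 26.2144 + 162.8176) = √793.5908 ≈ 28.1707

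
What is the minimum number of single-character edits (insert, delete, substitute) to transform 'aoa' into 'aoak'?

Let D[i][j] be the edit distance between the first i characters of 'aoa' and the first j characters of 'aoak', with D[i][0] = i, D[0][j] = j, and D[i][j] = D[i-1][j-1] if the characters match, else 1 + min(D[i-1][j], D[i][j-1], D[i-1][j-1]). Filling the table (rows: prefixes of 'aoa', columns: prefixes of 'aoak'):
     ε  a  o  a  k
  ε  0  1  2  3  4
  a  1  0  1  2  3
  o  2  1  0  1  2
  a  3  2  1  0  1
The bottom-right entry gives D[3][4] = 1, so no sequence of fewer than 1 edit works. Backtracking through the table gives one optimal edit sequence (1 edit):
  aoa → aoak (ins k @4)
Edit distance = 1.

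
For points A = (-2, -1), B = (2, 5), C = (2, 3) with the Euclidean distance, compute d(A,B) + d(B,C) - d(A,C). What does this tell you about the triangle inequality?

d(A,B) = √(4² + 6²) = √52 ≈ 7.2111, d(B,C) = √(0² + 2²) = √4 = 2, d(A,C) = √(4² + 4²) = √32 ≈ 5.6569.
d(A,B) + d(B,C) - d(A,C) = 7.2111 + 2 - 5.6569 = 9.2111 - 5.6569 = 3.5542 (to 4 decimal places). This is ≥ 0, so the triangle inequality holds for these points.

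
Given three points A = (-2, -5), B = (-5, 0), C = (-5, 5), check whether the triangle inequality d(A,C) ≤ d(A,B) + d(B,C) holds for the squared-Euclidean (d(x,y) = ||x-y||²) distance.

d(A,B) = 3² + 5² = 34, d(B,C) = 0² + 5² = 25, d(A,C) = 3² + 10² = 109.
d(A,C) = 109 > 34 + 25 = 59. Triangle inequality is VIOLATED. (Squared-Euclidean is not a metric — this is a counterexample.)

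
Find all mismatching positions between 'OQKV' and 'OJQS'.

Differing positions: 2, 3, 4. Hamming distance = 3.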